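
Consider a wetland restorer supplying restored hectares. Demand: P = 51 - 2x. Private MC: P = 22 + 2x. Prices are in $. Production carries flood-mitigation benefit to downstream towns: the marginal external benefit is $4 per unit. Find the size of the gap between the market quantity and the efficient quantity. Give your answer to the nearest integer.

1 units

Market equilibrium (private): 22 + 2x = 51 - 2x → x_m = 7.2500.
Social marginal cost = private MC − MEB = 18 + 2x.
Set SMC = demand: 18 + 2x = 51 - 2x → x* = 8.2500.
Gap = |7.2500 − 8.2500| = 1.0000.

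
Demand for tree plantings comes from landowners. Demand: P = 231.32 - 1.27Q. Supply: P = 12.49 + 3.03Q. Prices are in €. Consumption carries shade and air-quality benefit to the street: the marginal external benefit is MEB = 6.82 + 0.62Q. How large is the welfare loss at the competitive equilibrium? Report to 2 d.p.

Market equilibrium (private): 12.49 + 3.03Q = 231.32 - 1.27Q → Q_m = 50.8907.
Social marginal benefit = demand + MEB = 238.14 - 0.65Q.
Set SMB = MC: 238.14 - 0.65Q = 12.49 + 3.03Q → Q* = 61.3179.
Height of the DWL triangle at Q_m is SMB(Q_m) − MC(Q_m) = MEB(Q_m) = 38.3722.
DWL = ½ × 10.4272 × 38.3722 = 200.0573.

DWL = €200.06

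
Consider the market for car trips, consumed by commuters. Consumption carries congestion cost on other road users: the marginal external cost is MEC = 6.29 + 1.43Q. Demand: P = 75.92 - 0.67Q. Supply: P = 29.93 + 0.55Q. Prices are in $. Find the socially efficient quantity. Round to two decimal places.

Q* = 14.98

Social marginal benefit = demand − MEC = 69.63 - 2.10Q.
Set SMB = MC: 69.63 - 2.10Q = 29.93 + 0.55Q → Q* = 14.9811.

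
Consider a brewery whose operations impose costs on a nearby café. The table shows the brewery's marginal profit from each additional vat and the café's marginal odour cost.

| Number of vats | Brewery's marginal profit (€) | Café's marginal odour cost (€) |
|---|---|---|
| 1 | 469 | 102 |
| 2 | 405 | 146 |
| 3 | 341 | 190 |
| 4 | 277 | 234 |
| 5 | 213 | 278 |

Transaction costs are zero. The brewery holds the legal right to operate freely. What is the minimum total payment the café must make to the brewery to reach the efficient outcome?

€213

Left alone the brewery would choose level 5 (marginal profit stays positive).
Efficient level: k* = 4 (marginal profit ≥ marginal odour cost through 4).
The café must at least cover the brewery's forgone profit from cutting 5→4: 213 = 213.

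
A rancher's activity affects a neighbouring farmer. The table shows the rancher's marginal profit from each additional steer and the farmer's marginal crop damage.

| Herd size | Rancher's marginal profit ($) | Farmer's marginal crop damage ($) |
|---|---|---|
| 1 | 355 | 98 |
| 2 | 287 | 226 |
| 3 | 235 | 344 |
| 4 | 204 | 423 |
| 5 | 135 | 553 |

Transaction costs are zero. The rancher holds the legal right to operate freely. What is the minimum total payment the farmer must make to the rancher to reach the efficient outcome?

$574

Left alone the rancher would choose level 5 (marginal profit stays positive).
Efficient level: k* = 2 (marginal profit ≥ marginal crop damage through 2).
The farmer must at least cover the rancher's forgone profit from cutting 5→2: 235 + 204 + 135 = 574.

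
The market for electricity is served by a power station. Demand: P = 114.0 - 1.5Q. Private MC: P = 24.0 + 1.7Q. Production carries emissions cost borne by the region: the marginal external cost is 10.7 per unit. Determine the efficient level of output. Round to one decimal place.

Social marginal cost = private MC + MEC = 34.7 + 1.7Q.
Set SMC = demand: 34.7 + 1.7Q = 114.0 - 1.5Q → Q* = 24.7813.

Q* = 24.8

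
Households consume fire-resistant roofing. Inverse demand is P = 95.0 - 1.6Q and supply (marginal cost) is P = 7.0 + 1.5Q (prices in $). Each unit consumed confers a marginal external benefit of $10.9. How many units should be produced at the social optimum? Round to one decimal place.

Q* = 31.9

Social marginal benefit = demand + MEB = 105.9 - 1.6Q.
Set SMB = MC: 105.9 - 1.6Q = 7.0 + 1.5Q → Q* = 31.9032.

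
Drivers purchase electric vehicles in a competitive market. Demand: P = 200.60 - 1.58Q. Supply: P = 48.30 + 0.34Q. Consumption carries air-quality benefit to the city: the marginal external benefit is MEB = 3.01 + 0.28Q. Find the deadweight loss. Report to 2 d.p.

Market equilibrium (private): 48.30 + 0.34Q = 200.60 - 1.58Q → Q_m = 79.3229.
Social marginal benefit = demand + MEB = 203.61 - 1.30Q.
Set SMB = MC: 203.61 - 1.30Q = 48.30 + 0.34Q → Q* = 94.7012.
The loss is the area between SMB and MC from Q* to Q_m; with linear curves that's a triangle of height MEB(Q_m).
DWL = ½ × 15.3783 × 25.2204 = 193.9234.

DWL = 193.92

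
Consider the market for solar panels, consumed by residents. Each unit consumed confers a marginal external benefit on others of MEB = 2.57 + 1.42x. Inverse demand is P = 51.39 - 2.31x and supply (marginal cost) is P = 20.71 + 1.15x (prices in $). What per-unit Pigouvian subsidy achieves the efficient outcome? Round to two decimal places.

Social marginal benefit = demand + MEB = 53.96 - 0.89x.
Set SMB = MC: 53.96 - 0.89x = 20.71 + 1.15x → x* = 16.2990.
The Pigouvian subsidy equals MEB at x*: 2.57 + 1.42×16.2990 = 25.7146.

subsidy = $25.71 per unit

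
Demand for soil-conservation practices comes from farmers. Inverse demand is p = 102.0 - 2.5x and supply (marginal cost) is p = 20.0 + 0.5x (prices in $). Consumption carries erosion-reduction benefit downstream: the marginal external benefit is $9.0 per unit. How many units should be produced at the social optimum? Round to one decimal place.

Social marginal benefit = demand + MEB = 111.0 - 2.5x.
Set SMB = MC: 111.0 - 2.5x = 20.0 + 0.5x → x* = 30.3333.

x* = 30.3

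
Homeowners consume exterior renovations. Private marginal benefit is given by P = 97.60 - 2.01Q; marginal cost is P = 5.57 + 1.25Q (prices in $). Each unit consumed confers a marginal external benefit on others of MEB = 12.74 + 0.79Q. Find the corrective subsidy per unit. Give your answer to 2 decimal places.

subsidy = $46.25 per unit

Social marginal benefit = demand + MEB = 110.34 - 1.22Q.
Set SMB = MC: 110.34 - 1.22Q = 5.57 + 1.25Q → Q* = 42.4170.
The Pigouvian subsidy equals MEB at Q*: 12.74 + 0.79×42.4170 = 46.2494.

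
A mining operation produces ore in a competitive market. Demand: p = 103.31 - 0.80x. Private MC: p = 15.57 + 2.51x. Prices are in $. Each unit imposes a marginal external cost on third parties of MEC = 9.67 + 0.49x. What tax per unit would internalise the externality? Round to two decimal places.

tax = $19.74 per unit

Social marginal cost = private MC + MEC = 25.24 + 3.00x.
Set SMC = demand: 25.24 + 3.00x = 103.31 - 0.80x → x* = 20.5447.
The Pigouvian tax equals MEC at x*: 9.67 + 0.49×20.5447 = 19.7369.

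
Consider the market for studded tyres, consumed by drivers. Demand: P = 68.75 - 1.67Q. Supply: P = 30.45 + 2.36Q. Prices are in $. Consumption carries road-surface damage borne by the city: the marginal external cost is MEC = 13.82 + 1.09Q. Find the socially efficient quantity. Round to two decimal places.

Q* = 4.78

Social marginal benefit = demand − MEC = 54.93 - 2.76Q.
Set SMB = MC: 54.93 - 2.76Q = 30.45 + 2.36Q → Q* = 4.7813.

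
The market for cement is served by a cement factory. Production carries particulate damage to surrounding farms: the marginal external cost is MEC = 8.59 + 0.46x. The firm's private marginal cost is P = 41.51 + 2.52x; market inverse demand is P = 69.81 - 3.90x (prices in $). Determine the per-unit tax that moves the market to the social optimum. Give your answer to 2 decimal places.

tax = $9.91 per unit

Social marginal cost = private MC + MEC = 50.10 + 2.98x.
Set SMC = demand: 50.10 + 2.98x = 69.81 - 3.90x → x* = 2.8648.
The Pigouvian tax equals MEC at x*: 8.59 + 0.46×2.8648 = 9.9078.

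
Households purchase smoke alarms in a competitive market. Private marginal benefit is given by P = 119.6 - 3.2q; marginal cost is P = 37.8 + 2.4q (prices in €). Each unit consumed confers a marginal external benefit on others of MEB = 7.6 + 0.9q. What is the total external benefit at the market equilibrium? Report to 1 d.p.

Market equilibrium (private): 37.8 + 2.4q = 119.6 - 3.2q → q_m = 14.6071.
Total external benefit = ∫₀^{q_m} (7.6 + 0.9q) dq = 7.6×14.6071 + ½×0.9×14.6071² = 207.0293.

€207.0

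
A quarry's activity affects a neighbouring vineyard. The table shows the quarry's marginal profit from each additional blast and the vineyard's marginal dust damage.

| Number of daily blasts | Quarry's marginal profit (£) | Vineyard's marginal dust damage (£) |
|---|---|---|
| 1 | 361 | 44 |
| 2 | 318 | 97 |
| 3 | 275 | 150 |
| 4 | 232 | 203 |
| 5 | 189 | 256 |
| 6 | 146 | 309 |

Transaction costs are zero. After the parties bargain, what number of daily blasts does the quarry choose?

4

Bargaining reaches the level where marginal profit last exceeds marginal dust damage.
That holds through level 4 (232 ≥ 203) but not at 5 (189 < 256).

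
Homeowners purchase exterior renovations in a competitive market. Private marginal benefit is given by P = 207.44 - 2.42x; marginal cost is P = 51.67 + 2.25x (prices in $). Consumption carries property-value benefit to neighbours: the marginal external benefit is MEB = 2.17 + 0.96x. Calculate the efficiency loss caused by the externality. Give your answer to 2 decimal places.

Market equilibrium (private): 51.67 + 2.25x = 207.44 - 2.42x → x_m = 33.3555.
Social marginal benefit = demand + MEB = 209.61 - 1.46x.
Set SMB = MC: 209.61 - 1.46x = 51.67 + 2.25x → x* = 42.5714.
Between x* and x_m the wedge SMB − MC runs linearly from 0 to MEB(x_m), so the loss is a triangle.
DWL = ½ × 9.2159 × 34.1912 = 157.5513.

DWL = $157.55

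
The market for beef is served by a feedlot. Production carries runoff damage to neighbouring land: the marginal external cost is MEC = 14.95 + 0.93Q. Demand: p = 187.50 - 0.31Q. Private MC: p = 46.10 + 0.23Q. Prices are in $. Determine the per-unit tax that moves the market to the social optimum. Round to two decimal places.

Social marginal cost = private MC + MEC = 61.05 + 1.16Q.
Set SMC = demand: 61.05 + 1.16Q = 187.50 - 0.31Q → Q* = 86.0204.
The Pigouvian tax equals MEC at Q*: 14.95 + 0.93×86.0204 = 94.9490.

tax = $94.95 per unit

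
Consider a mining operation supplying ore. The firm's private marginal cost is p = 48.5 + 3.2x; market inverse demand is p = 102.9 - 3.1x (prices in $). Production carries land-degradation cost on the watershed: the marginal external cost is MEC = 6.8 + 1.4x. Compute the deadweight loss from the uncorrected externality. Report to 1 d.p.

DWL = $23.2

Market equilibrium (private): 48.5 + 3.2x = 102.9 - 3.1x → x_m = 8.6349.
Social marginal cost = private MC + MEC = 55.3 + 4.6x.
Set SMC = demand: 55.3 + 4.6x = 102.9 - 3.1x → x* = 6.1818.
Between x* and x_m the wedge SMC − demand runs linearly from 0 to MEC(x_m), so the loss is a triangle.
DWL = ½ × 2.4531 × 18.8889 = 23.1682.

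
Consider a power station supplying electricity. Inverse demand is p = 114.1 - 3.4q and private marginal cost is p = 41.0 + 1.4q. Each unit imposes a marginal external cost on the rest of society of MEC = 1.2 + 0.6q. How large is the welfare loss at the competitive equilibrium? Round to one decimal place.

Market equilibrium (private): 41.0 + 1.4q = 114.1 - 3.4q → q_m = 15.2292.
Social marginal cost = private MC + MEC = 42.2 + 2.0q.
Set SMC = demand: 42.2 + 2.0q = 114.1 - 3.4q → q* = 13.3148.
The welfare-loss triangle has base |q_m − q*| and height MEC(q_m) (the vertical gap between SMC and demand is zero at q* and MEC at q_m).
DWL = ½ × 1.9144 × 10.3375 = 9.8951.

DWL = 9.9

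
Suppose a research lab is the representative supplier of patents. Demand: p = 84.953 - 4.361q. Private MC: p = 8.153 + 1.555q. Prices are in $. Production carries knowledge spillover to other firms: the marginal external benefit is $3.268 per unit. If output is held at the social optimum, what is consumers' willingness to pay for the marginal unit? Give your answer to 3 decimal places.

P = $25.931

Social marginal cost = private MC − MEB = 4.885 + 1.555q.
Set SMC = demand: 4.885 + 1.555q = 84.953 - 4.361q → q* = 13.5341.
Consumer price on the demand curve at q*: 84.953 − 4.361×13.5341 = 25.9308.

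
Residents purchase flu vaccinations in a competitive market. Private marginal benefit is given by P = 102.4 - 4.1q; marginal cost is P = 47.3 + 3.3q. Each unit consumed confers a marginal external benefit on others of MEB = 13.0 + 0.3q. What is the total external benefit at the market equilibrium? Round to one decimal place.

Market equilibrium (private): 47.3 + 3.3q = 102.4 - 4.1q → q_m = 7.4459.
Total external benefit = ∫₀^{q_m} (13.0 + 0.3q) dq = 13.0×7.4459 + ½×0.3×7.4459² = 105.1129.

105.1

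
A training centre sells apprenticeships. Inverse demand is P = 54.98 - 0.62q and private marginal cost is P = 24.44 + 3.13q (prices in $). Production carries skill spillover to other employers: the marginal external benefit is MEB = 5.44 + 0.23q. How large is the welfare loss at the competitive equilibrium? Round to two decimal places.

Market equilibrium (private): 24.44 + 3.13q = 54.98 - 0.62q → q_m = 8.1440.
Social marginal cost = private MC − MEB = 19.00 + 2.90q.
Set SMC = demand: 19.00 + 2.90q = 54.98 - 0.62q → q* = 10.2216.
Between q* and q_m the wedge demand − SMC runs linearly from 0 to MEB(q_m), so the loss is a triangle.
DWL = ½ × 2.0776 × 7.3131 = 7.5968.

DWL = $7.60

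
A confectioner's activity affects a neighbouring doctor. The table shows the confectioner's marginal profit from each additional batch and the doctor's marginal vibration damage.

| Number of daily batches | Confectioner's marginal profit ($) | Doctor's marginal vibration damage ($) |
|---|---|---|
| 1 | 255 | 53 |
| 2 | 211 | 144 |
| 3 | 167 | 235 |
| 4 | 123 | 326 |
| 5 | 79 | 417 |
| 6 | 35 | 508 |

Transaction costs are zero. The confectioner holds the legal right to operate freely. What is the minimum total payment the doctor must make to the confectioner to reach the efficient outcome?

$404

Left alone the confectioner would choose level 6 (marginal profit stays positive).
Efficient level: k* = 2 (marginal profit ≥ marginal vibration damage through 2).
The doctor must at least cover the confectioner's forgone profit from cutting 6→2: 167 + 123 + 79 + 35 = 404.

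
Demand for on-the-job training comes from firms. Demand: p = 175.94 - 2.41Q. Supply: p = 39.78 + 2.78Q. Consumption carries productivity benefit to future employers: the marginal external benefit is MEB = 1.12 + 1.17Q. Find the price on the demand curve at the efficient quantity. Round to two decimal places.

Social marginal benefit = demand + MEB = 177.06 - 1.24Q.
Set SMB = MC: 177.06 - 1.24Q = 39.78 + 2.78Q → Q* = 34.1493.
Consumer price on the demand curve at Q*: 175.94 − 2.41×34.1493 = 93.6402.

P = 93.64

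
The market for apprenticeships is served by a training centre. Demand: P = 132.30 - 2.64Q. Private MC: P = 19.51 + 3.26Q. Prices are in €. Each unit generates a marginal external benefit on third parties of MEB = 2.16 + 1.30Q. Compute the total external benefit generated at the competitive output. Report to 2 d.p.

€278.84

Market equilibrium (private): 19.51 + 3.26Q = 132.30 - 2.64Q → Q_m = 19.1169.
Total external benefit = ∫₀^{Q_m} (2.16 + 1.30Q) dQ = 2.16×19.1169 + ½×1.30×19.1169² = 278.8388.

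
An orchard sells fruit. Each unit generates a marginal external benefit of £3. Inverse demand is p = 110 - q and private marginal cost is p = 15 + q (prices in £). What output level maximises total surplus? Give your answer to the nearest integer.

Social marginal cost = private MC − MEB = 12 + q.
Set SMC = demand: 12 + q = 110 - q → q* = 49.0000.

q* = 49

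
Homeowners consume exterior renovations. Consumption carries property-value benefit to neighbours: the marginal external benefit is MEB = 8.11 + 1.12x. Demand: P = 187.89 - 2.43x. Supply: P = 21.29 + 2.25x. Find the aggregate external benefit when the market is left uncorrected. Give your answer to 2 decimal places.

Market equilibrium (private): 21.29 + 2.25x = 187.89 - 2.43x → x_m = 35.5983.
Total external benefit = ∫₀^{x_m} (8.11 + 1.12x) dx = 8.11×35.5983 + ½×1.12×35.5983² = 998.3560.

998.36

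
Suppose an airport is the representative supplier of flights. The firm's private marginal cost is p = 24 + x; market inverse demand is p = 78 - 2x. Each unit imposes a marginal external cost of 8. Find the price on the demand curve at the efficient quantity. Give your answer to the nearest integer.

Social marginal cost = private MC + MEC = 32 + x.
Set SMC = demand: 32 + x = 78 - 2x → x* = 15.3333.
Consumer price on the demand curve at x*: 78 − 2×15.3333 = 47.3334.

P = 47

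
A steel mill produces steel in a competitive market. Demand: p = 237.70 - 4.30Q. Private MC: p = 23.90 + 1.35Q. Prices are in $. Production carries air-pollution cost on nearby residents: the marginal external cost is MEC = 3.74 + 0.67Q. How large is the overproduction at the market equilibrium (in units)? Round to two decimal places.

4.60 units

Market equilibrium (private): 23.90 + 1.35Q = 237.70 - 4.30Q → Q_m = 37.8407.
Social marginal cost = private MC + MEC = 27.64 + 2.02Q.
Set SMC = demand: 27.64 + 2.02Q = 237.70 - 4.30Q → Q* = 33.2373.
Gap = |37.8407 − 33.2373| = 4.6034.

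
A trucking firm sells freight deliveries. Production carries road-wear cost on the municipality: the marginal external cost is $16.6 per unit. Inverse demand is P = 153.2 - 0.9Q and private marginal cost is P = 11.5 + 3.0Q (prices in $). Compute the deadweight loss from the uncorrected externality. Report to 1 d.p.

DWL = $35.3

Market equilibrium (private): 11.5 + 3.0Q = 153.2 - 0.9Q → Q_m = 36.3333.
Social marginal cost = private MC + MEC = 28.1 + 3.0Q.
Set SMC = demand: 28.1 + 3.0Q = 153.2 - 0.9Q → Q* = 32.0769.
Height of the DWL triangle at Q_m is SMC(Q_m) − demand(Q_m) = MEC(Q_m) = 16.6000.
DWL = ½ × 4.2564 × 16.6000 = 35.3281.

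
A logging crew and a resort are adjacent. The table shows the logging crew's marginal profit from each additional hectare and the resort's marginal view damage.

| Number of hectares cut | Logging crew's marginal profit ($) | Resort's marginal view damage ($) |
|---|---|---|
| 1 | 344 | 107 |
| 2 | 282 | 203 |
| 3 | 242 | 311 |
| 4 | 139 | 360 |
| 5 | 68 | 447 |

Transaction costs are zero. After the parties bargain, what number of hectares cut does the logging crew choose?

Bargaining reaches the level where marginal profit last exceeds marginal view damage.
That holds through level 2 (282 ≥ 203) but not at 3 (242 < 311).

2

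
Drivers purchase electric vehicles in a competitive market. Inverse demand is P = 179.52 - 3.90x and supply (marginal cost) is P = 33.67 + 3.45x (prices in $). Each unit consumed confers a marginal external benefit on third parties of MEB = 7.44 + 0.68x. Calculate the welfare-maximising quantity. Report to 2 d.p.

Social marginal benefit = demand + MEB = 186.96 - 3.22x.
Set SMB = MC: 186.96 - 3.22x = 33.67 + 3.45x → x* = 22.9820.

x* = 22.98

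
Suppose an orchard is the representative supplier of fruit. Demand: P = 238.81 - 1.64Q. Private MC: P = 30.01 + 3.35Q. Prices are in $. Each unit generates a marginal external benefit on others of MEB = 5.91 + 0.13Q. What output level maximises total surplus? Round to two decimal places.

Social marginal cost = private MC − MEB = 24.10 + 3.22Q.
Set SMC = demand: 24.10 + 3.22Q = 238.81 - 1.64Q → Q* = 44.1790.

Q* = 44.18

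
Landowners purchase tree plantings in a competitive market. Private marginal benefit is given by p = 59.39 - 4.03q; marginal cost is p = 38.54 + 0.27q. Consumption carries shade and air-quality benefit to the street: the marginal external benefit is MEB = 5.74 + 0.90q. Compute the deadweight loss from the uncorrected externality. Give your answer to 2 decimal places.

Market equilibrium (private): 38.54 + 0.27q = 59.39 - 4.03q → q_m = 4.8488.
Social marginal benefit = demand + MEB = 65.13 - 3.13q.
Set SMB = MC: 65.13 - 3.13q = 38.54 + 0.27q → q* = 7.8206.
The welfare-loss triangle has base |q_m − q*| and height MEB(q_m) (the vertical gap between SMB and MC is zero at q* and MEB at q_m).
DWL = ½ × 2.9718 × 10.1040 = 15.0135.

DWL = 15.01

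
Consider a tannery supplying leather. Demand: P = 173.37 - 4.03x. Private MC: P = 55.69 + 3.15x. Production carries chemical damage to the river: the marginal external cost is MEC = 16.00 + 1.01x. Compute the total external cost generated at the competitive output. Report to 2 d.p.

Market equilibrium (private): 55.69 + 3.15x = 173.37 - 4.03x → x_m = 16.3900.
Total external cost = ∫₀^{x_m} (16.00 + 1.01x) dx = 16.00×16.3900 + ½×1.01×16.3900² = 397.8992.

397.90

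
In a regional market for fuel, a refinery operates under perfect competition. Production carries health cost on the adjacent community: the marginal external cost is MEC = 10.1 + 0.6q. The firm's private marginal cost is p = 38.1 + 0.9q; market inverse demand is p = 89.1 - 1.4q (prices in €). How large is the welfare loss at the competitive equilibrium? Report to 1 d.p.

Market equilibrium (private): 38.1 + 0.9q = 89.1 - 1.4q → q_m = 22.1739.
Social marginal cost = private MC + MEC = 48.2 + 1.5q.
Set SMC = demand: 48.2 + 1.5q = 89.1 - 1.4q → q* = 14.1034.
Between q* and q_m the wedge SMC − demand runs linearly from 0 to MEC(q_m), so the loss is a triangle.
DWL = ½ × 8.0705 × 23.4043 = 94.4422.

DWL = €94.4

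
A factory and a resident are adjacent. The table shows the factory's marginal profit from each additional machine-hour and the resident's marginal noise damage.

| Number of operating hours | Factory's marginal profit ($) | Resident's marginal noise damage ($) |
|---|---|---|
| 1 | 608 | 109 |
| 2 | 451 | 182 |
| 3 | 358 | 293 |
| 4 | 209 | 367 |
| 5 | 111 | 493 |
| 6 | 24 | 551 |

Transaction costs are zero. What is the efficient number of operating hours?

3

Bargaining reaches the level where marginal profit last exceeds marginal noise damage.
That holds through level 3 (358 ≥ 293) but not at 4 (209 < 367).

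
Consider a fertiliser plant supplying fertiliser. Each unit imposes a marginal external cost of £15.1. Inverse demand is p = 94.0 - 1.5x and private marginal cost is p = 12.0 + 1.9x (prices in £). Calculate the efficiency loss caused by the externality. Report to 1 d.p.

DWL = £33.5

Market equilibrium (private): 12.0 + 1.9x = 94.0 - 1.5x → x_m = 24.1176.
Social marginal cost = private MC + MEC = 27.1 + 1.9x.
Set SMC = demand: 27.1 + 1.9x = 94.0 - 1.5x → x* = 19.6765.
The loss is the area between SMC and demand from x* to x_m; with linear curves that's a triangle of height MEC(x_m).
DWL = ½ × 4.4411 × 15.1000 = 33.5303.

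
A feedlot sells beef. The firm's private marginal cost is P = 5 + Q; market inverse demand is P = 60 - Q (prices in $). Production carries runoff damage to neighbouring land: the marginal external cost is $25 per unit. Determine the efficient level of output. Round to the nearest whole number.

Q* = 15

Social marginal cost = private MC + MEC = 30 + Q.
Set SMC = demand: 30 + Q = 60 - Q → Q* = 15.0000.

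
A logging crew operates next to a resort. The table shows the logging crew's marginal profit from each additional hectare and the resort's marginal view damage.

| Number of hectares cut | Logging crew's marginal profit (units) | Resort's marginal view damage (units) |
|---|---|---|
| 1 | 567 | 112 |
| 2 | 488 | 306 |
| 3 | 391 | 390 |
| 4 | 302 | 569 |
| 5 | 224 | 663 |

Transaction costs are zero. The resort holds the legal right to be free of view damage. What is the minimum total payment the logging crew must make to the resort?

808

Efficient level: marginal profit ≥ marginal view damage through level 3, so k* = 3.
With the resort holding the right, the logging crew must at least compensate total damage at k*: 112 + 306 + 390 = 808.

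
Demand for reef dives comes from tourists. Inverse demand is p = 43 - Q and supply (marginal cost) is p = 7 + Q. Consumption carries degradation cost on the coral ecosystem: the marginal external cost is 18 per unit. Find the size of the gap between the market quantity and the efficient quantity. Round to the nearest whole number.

Market equilibrium (private): 7 + Q = 43 - Q → Q_m = 18.0000.
Social marginal benefit = demand − MEC = 25 - Q.
Set SMB = MC: 25 - Q = 7 + Q → Q* = 9.0000.
Gap = |18.0000 − 9.0000| = 9.0000.

9 units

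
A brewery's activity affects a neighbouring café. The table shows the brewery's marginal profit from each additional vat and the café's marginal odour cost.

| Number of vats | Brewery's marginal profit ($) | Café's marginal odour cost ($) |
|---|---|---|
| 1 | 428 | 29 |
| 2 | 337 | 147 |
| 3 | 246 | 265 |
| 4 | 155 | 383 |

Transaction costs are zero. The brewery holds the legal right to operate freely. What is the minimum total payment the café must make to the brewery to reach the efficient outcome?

$401

Left alone the brewery would choose level 4 (marginal profit stays positive).
Efficient level: k* = 2 (marginal profit ≥ marginal odour cost through 2).
The café must at least cover the brewery's forgone profit from cutting 4→2: 246 + 155 = 401.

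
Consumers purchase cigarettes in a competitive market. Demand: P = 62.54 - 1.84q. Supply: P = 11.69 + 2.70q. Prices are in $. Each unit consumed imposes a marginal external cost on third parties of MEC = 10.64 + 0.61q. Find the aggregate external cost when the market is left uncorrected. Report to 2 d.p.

$157.43

Market equilibrium (private): 11.69 + 2.70q = 62.54 - 1.84q → q_m = 11.2004.
Total external cost = ∫₀^{q_m} (10.64 + 0.61q) dq = 10.64×11.2004 + ½×0.61×11.2004² = 157.4342.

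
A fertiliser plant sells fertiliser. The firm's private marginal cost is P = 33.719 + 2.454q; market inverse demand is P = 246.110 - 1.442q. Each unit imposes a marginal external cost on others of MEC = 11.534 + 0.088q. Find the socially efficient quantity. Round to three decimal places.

Social marginal cost = private MC + MEC = 45.253 + 2.542q.
Set SMC = demand: 45.253 + 2.542q = 246.110 - 1.442q → q* = 50.4159.

q* = 50.416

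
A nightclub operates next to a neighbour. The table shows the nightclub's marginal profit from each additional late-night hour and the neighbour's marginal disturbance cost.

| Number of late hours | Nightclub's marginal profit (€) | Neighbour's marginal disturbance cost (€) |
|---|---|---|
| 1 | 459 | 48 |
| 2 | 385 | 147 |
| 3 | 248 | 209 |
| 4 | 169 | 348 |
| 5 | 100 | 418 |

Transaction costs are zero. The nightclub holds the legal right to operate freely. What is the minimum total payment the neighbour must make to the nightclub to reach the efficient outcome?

€269

Left alone the nightclub would choose level 5 (marginal profit stays positive).
Efficient level: k* = 3 (marginal profit ≥ marginal disturbance cost through 3).
The neighbour must at least cover the nightclub's forgone profit from cutting 5→3: 169 + 100 = 269.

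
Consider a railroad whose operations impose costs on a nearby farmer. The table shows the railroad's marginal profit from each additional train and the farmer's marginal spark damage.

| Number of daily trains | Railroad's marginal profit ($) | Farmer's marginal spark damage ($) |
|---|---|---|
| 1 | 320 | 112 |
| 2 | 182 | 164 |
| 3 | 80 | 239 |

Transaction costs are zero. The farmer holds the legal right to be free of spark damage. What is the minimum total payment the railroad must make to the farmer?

$276

Efficient level: marginal profit ≥ marginal spark damage through level 2, so k* = 2.
With the farmer holding the right, the railroad must at least compensate total damage at k*: 112 + 164 = 276.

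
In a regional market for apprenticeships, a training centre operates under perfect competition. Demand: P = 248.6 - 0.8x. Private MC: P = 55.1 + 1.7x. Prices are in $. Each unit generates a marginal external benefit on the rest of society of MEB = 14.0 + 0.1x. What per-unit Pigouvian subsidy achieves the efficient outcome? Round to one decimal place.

Social marginal cost = private MC − MEB = 41.1 + 1.6x.
Set SMC = demand: 41.1 + 1.6x = 248.6 - 0.8x → x* = 86.4583.
The Pigouvian subsidy equals MEB at x*: 14.0 + 0.1×86.4583 = 22.6458.

subsidy = $22.6 per unit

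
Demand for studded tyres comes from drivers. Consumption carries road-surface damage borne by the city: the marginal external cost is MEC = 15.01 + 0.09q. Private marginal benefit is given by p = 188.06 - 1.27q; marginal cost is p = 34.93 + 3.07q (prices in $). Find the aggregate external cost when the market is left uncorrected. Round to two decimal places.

$585.63

Market equilibrium (private): 34.93 + 3.07q = 188.06 - 1.27q → q_m = 35.2834.
Total external cost = ∫₀^{q_m} (15.01 + 0.09q) dq = 15.01×35.2834 + ½×0.09×35.2834² = 585.6252.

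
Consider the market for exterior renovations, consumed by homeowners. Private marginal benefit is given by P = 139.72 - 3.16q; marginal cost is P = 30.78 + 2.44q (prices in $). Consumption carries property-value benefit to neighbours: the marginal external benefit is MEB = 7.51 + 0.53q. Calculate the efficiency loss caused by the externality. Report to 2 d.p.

DWL = $31.32

Market equilibrium (private): 30.78 + 2.44q = 139.72 - 3.16q → q_m = 19.4536.
Social marginal benefit = demand + MEB = 147.23 - 2.63q.
Set SMB = MC: 147.23 - 2.63q = 30.78 + 2.44q → q* = 22.9684.
The loss is the area between SMB and MC from q* to q_m; with linear curves that's a triangle of height MEB(q_m).
DWL = ½ × 3.5148 × 17.8204 = 31.3176.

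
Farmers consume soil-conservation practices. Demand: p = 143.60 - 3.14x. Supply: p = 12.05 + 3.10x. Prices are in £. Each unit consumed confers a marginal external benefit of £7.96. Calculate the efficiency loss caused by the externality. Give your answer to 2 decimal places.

Market equilibrium (private): 12.05 + 3.10x = 143.60 - 3.14x → x_m = 21.0817.
Social marginal benefit = demand + MEB = 151.56 - 3.14x.
Set SMB = MC: 151.56 - 3.14x = 12.05 + 3.10x → x* = 22.3574.
The welfare-loss triangle has base |x_m − x*| and height MEB(x_m) (the vertical gap between SMB and MC is zero at x* and MEB at x_m).
DWL = ½ × 1.2757 × 7.9600 = 5.0773.

DWL = £5.08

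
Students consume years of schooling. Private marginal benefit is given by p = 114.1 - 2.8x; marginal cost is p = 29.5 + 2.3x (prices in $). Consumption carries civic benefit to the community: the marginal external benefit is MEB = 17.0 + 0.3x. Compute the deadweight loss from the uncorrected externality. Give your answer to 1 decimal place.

Market equilibrium (private): 29.5 + 2.3x = 114.1 - 2.8x → x_m = 16.5882.
Social marginal benefit = demand + MEB = 131.1 - 2.5x.
Set SMB = MC: 131.1 - 2.5x = 29.5 + 2.3x → x* = 21.1667.
The welfare-loss triangle has base |x_m − x*| and height MEB(x_m) (the vertical gap between SMB and MC is zero at x* and MEB at x_m).
DWL = ½ × 4.5785 × 21.9765 = 50.3097.

DWL = $50.3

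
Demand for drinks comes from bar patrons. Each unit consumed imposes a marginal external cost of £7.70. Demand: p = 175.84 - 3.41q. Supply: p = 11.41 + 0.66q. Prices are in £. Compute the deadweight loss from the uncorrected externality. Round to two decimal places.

Market equilibrium (private): 11.41 + 0.66q = 175.84 - 3.41q → q_m = 40.4005.
Social marginal benefit = demand − MEC = 168.14 - 3.41q.
Set SMB = MC: 168.14 - 3.41q = 11.41 + 0.66q → q* = 38.5086.
Between q* and q_m the wedge MC − SMB runs linearly from 0 to MEC(q_m), so the loss is a triangle.
DWL = ½ × 1.8919 × 7.7000 = 7.2838.

DWL = £7.28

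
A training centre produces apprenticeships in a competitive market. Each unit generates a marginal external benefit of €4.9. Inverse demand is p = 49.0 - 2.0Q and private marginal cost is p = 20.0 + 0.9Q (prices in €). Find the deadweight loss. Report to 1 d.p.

Market equilibrium (private): 20.0 + 0.9Q = 49.0 - 2.0Q → Q_m = 10.0000.
Social marginal cost = private MC − MEB = 15.1 + 0.9Q.
Set SMC = demand: 15.1 + 0.9Q = 49.0 - 2.0Q → Q* = 11.6897.
Height of the DWL triangle at Q_m is demand(Q_m) − SMC(Q_m) = MEB(Q_m) = 4.9000.
DWL = ½ × 1.6897 × 4.9000 = 4.1398.

DWL = €4.1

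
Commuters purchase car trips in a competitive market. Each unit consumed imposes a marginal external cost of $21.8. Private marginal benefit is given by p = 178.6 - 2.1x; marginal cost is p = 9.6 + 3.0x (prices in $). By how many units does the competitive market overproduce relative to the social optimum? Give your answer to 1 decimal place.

4.3 units

Market equilibrium (private): 9.6 + 3.0x = 178.6 - 2.1x → x_m = 33.1373.
Social marginal benefit = demand − MEC = 156.8 - 2.1x.
Set SMB = MC: 156.8 - 2.1x = 9.6 + 3.0x → x* = 28.8627.
Gap = |33.1373 − 28.8627| = 4.2746.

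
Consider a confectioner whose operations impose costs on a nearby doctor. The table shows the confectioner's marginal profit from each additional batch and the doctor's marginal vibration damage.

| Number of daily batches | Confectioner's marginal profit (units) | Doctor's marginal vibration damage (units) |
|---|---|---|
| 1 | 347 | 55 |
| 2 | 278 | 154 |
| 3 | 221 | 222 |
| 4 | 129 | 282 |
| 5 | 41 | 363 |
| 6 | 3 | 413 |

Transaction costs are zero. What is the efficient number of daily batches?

Bargaining reaches the level where marginal profit last exceeds marginal vibration damage.
That holds through level 2 (278 ≥ 154) but not at 3 (221 < 222).

2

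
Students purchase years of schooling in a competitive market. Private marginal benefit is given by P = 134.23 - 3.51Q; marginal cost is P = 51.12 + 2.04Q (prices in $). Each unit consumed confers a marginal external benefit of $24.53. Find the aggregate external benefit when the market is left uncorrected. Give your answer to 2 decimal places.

$367.33

Market equilibrium (private): 51.12 + 2.04Q = 134.23 - 3.51Q → Q_m = 14.9748.
Total external benefit = MEB × Q_m = 24.53 × 14.9748 = 367.3318.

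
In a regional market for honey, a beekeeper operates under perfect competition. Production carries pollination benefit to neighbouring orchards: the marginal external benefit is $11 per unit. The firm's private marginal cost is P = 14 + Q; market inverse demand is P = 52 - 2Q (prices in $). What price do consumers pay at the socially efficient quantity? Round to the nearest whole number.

Social marginal cost = private MC − MEB = 3 + Q.
Set SMC = demand: 3 + Q = 52 - 2Q → Q* = 16.3333.
Consumer price on the demand curve at Q*: 52 − 2×16.3333 = 19.3334.

P = $19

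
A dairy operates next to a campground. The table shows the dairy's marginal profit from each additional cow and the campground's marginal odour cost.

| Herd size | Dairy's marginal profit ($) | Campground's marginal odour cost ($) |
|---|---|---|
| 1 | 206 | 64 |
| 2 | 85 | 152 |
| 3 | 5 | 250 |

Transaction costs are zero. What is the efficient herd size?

Bargaining reaches the level where marginal profit last exceeds marginal odour cost.
That holds through level 1 (206 ≥ 64) but not at 2 (85 < 152).

1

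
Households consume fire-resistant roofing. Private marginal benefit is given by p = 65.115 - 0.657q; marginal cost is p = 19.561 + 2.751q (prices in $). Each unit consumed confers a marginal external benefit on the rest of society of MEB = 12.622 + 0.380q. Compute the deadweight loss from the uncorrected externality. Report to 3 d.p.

Market equilibrium (private): 19.561 + 2.751q = 65.115 - 0.657q → q_m = 13.3668.
Social marginal benefit = demand + MEB = 77.737 - 0.277q.
Set SMB = MC: 77.737 - 0.277q = 19.561 + 2.751q → q* = 19.2127.
The welfare-loss triangle has base |q_m − q*| and height MEB(q_m) (the vertical gap between SMB and MC is zero at q* and MEB at q_m).
DWL = ½ × 5.8459 × 17.7014 = 51.7403.

DWL = $51.740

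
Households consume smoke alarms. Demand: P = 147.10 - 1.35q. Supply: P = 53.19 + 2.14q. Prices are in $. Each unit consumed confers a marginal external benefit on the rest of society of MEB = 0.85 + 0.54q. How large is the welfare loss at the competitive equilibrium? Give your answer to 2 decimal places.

DWL = $40.09

Market equilibrium (private): 53.19 + 2.14q = 147.10 - 1.35q → q_m = 26.9083.
Social marginal benefit = demand + MEB = 147.95 - 0.81q.
Set SMB = MC: 147.95 - 0.81q = 53.19 + 2.14q → q* = 32.1220.
The loss is the area between SMB and MC from q* to q_m; with linear curves that's a triangle of height MEB(q_m).
DWL = ½ × 5.2137 × 15.3805 = 40.0947.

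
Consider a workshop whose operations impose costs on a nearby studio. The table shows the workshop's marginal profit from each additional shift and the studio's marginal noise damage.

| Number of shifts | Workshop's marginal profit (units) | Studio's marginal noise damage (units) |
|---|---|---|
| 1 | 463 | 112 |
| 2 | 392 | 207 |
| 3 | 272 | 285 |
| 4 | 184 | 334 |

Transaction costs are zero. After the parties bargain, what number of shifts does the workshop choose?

Bargaining reaches the level where marginal profit last exceeds marginal noise damage.
That holds through level 2 (392 ≥ 207) but not at 3 (272 < 285).

2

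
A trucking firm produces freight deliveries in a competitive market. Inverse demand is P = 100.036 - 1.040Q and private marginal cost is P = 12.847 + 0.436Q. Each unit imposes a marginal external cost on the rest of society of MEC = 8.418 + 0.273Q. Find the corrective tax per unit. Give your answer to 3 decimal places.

tax = 20.713 per unit

Social marginal cost = private MC + MEC = 21.265 + 0.709Q.
Set SMC = demand: 21.265 + 0.709Q = 100.036 - 1.040Q → Q* = 45.0377.
The Pigouvian tax equals MEC at Q*: 8.418 + 0.273×45.0377 = 20.7133.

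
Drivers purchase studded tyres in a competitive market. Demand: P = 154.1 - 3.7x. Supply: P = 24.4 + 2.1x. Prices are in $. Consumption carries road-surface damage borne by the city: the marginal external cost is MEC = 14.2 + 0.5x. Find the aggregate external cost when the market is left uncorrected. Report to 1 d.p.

$442.6

Market equilibrium (private): 24.4 + 2.1x = 154.1 - 3.7x → x_m = 22.3621.
Total external cost = ∫₀^{x_m} (14.2 + 0.5x) dx = 14.2×22.3621 + ½×0.5×22.3621² = 442.5577.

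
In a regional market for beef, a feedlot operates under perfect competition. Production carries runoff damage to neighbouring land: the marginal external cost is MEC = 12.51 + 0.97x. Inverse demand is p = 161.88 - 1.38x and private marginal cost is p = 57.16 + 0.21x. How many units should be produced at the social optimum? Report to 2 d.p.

Social marginal cost = private MC + MEC = 69.67 + 1.18x.
Set SMC = demand: 69.67 + 1.18x = 161.88 - 1.38x → x* = 36.0195.

x* = 36.02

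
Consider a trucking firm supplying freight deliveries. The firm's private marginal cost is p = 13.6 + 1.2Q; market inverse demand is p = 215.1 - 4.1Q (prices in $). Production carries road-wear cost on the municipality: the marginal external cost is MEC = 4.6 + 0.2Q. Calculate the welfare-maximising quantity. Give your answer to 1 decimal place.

Q* = 35.8

Social marginal cost = private MC + MEC = 18.2 + 1.4Q.
Set SMC = demand: 18.2 + 1.4Q = 215.1 - 4.1Q → Q* = 35.8000.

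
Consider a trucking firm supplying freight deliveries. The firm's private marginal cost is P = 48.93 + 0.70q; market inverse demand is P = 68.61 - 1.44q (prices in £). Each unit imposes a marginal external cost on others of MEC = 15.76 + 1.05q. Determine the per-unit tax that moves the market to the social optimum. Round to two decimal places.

tax = £17.05 per unit

Social marginal cost = private MC + MEC = 64.69 + 1.75q.
Set SMC = demand: 64.69 + 1.75q = 68.61 - 1.44q → q* = 1.2288.
The Pigouvian tax equals MEC at q*: 15.76 + 1.05×1.2288 = 17.0502.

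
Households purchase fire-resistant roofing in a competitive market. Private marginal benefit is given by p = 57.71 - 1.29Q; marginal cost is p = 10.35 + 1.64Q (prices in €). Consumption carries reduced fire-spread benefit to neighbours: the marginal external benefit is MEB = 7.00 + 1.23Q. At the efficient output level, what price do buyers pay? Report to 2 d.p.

Social marginal benefit = demand + MEB = 64.71 - 0.06Q.
Set SMB = MC: 64.71 - 0.06Q = 10.35 + 1.64Q → Q* = 31.9765.
Consumer price on the demand curve at Q*: 57.71 − 1.29×31.9765 = 16.4603.

P = €16.46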